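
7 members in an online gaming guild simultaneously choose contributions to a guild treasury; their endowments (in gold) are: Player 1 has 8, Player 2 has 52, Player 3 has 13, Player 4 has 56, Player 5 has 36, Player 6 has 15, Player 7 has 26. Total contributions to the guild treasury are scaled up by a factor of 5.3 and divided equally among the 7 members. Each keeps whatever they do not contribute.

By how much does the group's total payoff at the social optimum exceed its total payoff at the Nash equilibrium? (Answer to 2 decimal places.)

885.80 gold

The private return per contributed unit is 5.3/7 = 0.7571 < 1 for every player regardless of endowment, so the Nash equilibrium is zero contribution and the group total is Σ E_j = 8 + 52 + 13 + 56 + 36 + 15 + 26 = 206.
Each contributed unit returns 5.300 to the group, so the social optimum is full contribution by everyone: group total = 5.300 × 206 = 1091.80.
Efficiency loss = (5.300 − 1) × 206 = 885.80.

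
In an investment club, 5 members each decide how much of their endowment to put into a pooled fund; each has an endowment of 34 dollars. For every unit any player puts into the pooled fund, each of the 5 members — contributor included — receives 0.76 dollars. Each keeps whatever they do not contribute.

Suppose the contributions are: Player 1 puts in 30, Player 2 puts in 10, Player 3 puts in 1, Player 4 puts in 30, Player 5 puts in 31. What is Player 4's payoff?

Total contributed: 30 + 10 + 1 + 30 + 31 = 102.
Each receives 0.76 × 102 = 77.52 from the pooled fund.
Player 4 keeps 34 − 30 = 4, so Player 4's payoff is 4 + 77.52 = 81.52.

81.52 dollars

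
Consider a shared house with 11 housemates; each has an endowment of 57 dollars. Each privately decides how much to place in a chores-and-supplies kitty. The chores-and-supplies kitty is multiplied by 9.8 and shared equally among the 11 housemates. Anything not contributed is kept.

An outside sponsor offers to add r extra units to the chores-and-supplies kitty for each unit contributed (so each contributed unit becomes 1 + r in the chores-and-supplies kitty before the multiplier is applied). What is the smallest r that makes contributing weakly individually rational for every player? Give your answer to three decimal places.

0.122

With matching at rate r, one contributed unit becomes (1 + r) in the chores-and-supplies kitty and returns 9.8 × (1 + r) / 11 to the contributor.
Setting this equal to 1: 1 + r = 11/9.8 = 1.1224.
So the minimum matching rate is r = 1.1224 − 1 = 0.122.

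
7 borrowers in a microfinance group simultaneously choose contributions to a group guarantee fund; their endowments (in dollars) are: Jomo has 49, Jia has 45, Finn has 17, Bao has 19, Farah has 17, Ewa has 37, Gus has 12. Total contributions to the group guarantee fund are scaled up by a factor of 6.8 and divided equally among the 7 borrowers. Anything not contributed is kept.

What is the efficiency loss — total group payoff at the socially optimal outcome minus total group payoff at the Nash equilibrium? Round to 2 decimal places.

The private return per contributed unit is 6.8/7 = 0.9714 < 1 for every player regardless of endowment, so the Nash equilibrium is zero contribution and the group total is Σ E_j = 49 + 45 + 17 + 19 + 17 + 37 + 12 = 196.
Each contributed unit returns 6.800 to the group, so the social optimum is full contribution by everyone: group total = 6.800 × 196 = 1332.80.
Efficiency loss = (6.800 − 1) × 196 = 1136.80.

1136.80 dollars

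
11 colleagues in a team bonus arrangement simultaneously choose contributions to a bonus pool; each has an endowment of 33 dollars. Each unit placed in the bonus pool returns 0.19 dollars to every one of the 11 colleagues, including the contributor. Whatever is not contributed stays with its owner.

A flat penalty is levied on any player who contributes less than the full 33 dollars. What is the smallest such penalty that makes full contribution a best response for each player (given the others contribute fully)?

Given the others contribute fully, the best deviation is to contribute 0 (any partial contribution still incurs the fine and gives up units whose private return 0.19 is below 1).
Deviating from 33 to 0 saves 33 dollars but forfeits the deviator's share of the drop in the bonus pool: 0.19 × 33 = 6.27.
So the deviation gain is 33 − 6.27 = 26.73, and the fine must be at least 26.73 dollars to wipe it out.

26.73 dollars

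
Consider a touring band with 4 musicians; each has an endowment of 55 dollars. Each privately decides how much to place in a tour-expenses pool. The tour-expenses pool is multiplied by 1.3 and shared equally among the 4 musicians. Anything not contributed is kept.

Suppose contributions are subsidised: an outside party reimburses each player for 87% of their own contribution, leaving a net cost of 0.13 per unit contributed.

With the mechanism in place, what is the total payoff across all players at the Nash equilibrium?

477.40 dollars

Under the mechanism each unit contributed yields (1.3/4) / 0.13 = 2.5000 back to its contributor per unit of net cost, which exceeds 1, making full contribution the dominant choice for everyone.
At the Nash equilibrium everyone contributes 55. Group total payoff = 4 × (55 × 0.87 + 1.3 × 55) = 477.40.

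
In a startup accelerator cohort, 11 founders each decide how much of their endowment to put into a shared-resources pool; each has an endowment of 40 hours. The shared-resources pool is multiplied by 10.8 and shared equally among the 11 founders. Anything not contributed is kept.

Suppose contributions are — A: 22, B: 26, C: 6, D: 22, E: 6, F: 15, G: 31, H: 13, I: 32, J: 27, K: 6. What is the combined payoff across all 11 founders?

Total contributed: 22 + 26 + 6 + 22 + 6 + 15 + 31 + 13 + 32 + 27 + 6 = 206; total kept: 11 × 40 − 206 = 234.
The shared-resources pool pays out 10.8 × 206 = 2224.80 in aggregate.
Group total = 234 + 2224.80 = 2458.80.

2458.80 hours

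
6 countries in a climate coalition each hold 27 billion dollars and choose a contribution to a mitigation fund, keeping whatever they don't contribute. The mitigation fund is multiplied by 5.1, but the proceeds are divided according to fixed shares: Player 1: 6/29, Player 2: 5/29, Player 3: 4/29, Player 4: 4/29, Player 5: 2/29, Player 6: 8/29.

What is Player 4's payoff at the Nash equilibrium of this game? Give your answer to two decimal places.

Player j's private return per contributed unit is 5.1 × (j's share). Contributing is weakly dominant for j when that share is at least 1/5.1 = 0.1961, and contributing 0 is dominant otherwise.
Player 1 and Player 6 are above the threshold, contributing 27 each; the remaining 4 contribute 0. Total contributed: 54.
Player 4 keeps 27 and receives 5.1 × 54 × 4/29 = 37.99 from the mitigation fund, for a payoff of 64.99.

64.99 billion dollars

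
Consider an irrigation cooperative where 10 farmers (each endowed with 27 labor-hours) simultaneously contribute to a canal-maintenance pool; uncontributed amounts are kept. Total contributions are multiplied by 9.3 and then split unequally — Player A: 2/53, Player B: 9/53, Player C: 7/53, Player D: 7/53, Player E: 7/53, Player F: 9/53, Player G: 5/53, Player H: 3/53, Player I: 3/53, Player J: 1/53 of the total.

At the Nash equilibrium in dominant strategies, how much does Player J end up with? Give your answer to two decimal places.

50.69 labor-hours

For player j, contributing a unit is worthwhile iff 9.3 × (j's share) ≥ 1, i.e. iff j's share is at least 0.1075.
Player B, Player C, Player D, Player E and Player F clear that bar, contributing 27 each; the remaining 5 contribute 0. Total contributed: 135.
Player J keeps 27 and receives 9.3 × 135 × 1/53 = 23.69 from the canal-maintenance pool, for a payoff of 50.69.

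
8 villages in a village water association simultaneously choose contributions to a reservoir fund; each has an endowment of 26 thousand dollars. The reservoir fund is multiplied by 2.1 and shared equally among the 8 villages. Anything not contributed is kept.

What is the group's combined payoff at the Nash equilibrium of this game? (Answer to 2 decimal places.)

208.00 thousand dollars

Each contributed unit returns 2.1/8 = 0.2625 to its contributor — below 1 — so contributing 0 is dominant for every player. At the Nash equilibrium everyone keeps their 26, and the group total is 8 × 26 = 208.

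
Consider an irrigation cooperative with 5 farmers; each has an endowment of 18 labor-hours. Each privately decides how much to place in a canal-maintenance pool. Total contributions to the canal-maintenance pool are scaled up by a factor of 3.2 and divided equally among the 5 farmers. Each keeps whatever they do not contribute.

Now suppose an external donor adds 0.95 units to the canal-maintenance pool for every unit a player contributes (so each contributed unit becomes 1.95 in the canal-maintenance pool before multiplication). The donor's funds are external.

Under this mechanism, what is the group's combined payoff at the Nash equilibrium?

561.60 labor-hours

Under the mechanism each unit contributed yields 3.2 × 1.95 / 5 = 1.2480 back to its contributor per unit of net cost, which exceeds 1, making full contribution the dominant choice for everyone.
So the Nash equilibrium is full contribution by all 5; the group earns 3.2 × 1.95 × 90 = 561.60.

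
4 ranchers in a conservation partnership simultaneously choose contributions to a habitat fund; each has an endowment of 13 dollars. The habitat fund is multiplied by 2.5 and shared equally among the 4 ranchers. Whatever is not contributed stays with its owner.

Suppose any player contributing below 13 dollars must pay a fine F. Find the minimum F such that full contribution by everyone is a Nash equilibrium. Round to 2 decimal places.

Given the others contribute fully, the best deviation is to contribute 0 (any partial contribution still incurs the fine and gives up units whose private return 0.6250 is below 1).
Deviating from 13 to 0 saves 13 dollars but forfeits the deviator's share of the drop in the habitat fund: 2.5/4 × 13 = 8.12.
So the deviation gain is 13 − 8.12 = 4.88, and the fine must be at least 4.88 dollars to wipe it out.

4.88 dollars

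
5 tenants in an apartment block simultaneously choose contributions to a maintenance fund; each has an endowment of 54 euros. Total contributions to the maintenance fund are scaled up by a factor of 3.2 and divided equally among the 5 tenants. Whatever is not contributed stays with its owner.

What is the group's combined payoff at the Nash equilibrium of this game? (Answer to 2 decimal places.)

270.00 euros

Each contributed unit returns 3.2/5 = 0.6400 to its contributor — below 1 — so contributing 0 is dominant for every player. At the Nash equilibrium everyone keeps their 54, and the group total is 5 × 54 = 270.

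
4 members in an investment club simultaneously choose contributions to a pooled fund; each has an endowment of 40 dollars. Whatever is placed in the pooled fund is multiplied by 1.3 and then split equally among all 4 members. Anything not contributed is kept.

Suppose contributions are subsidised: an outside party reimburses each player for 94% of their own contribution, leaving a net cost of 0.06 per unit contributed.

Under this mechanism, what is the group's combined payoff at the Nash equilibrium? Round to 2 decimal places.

358.40 dollars

Under the mechanism each unit contributed yields (1.3/4) / 0.06 = 5.4167 back to its contributor per unit of net cost, which exceeds 1, making full contribution the dominant choice for everyone.
So the Nash equilibrium is full contribution by all 4; the group earns 4 × (40 × 0.94 + 1.3 × 40) = 358.40.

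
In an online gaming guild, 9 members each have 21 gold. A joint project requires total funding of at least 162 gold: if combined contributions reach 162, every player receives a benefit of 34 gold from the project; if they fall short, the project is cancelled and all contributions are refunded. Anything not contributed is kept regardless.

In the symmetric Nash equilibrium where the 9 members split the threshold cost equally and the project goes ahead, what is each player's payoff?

37 gold

Equal share of the threshold: 162/9 = 18.
At this profile no one gains by cutting their contribution: any cut drops the total below 162, the project is cancelled, contributions are refunded, and the deviator ends with 21, which is less than 21 − 18 + 34 = 37. Contributing more than 18 just wastes the excess. So contributing exactly 18 is a best response.
Each player's payoff: 21 − 18 + 34 = 37.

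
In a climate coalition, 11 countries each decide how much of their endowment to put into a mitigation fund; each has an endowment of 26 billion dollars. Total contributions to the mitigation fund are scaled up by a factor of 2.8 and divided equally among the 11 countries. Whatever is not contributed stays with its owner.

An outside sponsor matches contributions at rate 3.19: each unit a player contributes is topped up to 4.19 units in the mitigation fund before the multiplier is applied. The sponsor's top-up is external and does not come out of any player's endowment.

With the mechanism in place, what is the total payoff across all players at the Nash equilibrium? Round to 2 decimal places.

The effective private return per unit is now 2.8 × 4.19 / 11 = 1.0665 > 1, so every player's dominant strategy flips to full contribution.
So the Nash equilibrium is full contribution by all 11; the group earns 2.8 × 4.19 × 286 = 3355.35.

3355.35 billion dollars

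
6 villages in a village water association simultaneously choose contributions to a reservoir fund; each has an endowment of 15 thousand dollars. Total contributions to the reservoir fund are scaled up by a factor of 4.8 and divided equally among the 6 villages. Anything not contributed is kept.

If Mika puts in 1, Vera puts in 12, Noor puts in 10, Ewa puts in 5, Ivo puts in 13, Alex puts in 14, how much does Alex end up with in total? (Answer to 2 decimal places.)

Total contributed: 1 + 12 + 10 + 5 + 13 + 14 = 55.
Each receives 4.8 × 55 / 6 = 44.00 from the reservoir fund.
Alex keeps 15 − 14 = 1, so Alex's payoff is 1 + 44.00 = 45.00.

45.00 thousand dollars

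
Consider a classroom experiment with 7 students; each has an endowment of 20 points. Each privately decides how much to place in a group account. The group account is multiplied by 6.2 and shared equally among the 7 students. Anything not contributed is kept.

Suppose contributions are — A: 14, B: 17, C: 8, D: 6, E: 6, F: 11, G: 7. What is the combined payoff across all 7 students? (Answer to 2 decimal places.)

Total contributed: 14 + 17 + 8 + 6 + 6 + 11 + 7 = 69; total kept: 7 × 20 − 69 = 71.
The group account pays out 6.2 × 69 = 427.80 in aggregate.
Group total = 71 + 427.80 = 498.80.

498.80 points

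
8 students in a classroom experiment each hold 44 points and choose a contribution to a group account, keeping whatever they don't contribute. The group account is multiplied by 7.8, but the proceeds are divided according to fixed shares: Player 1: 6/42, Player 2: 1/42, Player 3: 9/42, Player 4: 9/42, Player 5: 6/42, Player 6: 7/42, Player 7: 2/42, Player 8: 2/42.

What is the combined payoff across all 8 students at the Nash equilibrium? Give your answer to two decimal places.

Each unit j contributes comes back to j as 7.8 × (j's share), so j prefers to contribute only if that share exceeds 1/7.8 = 0.1282; otherwise keeping the unit dominates.
Player 1, Player 3, Player 4, Player 5 and Player 6 clear that bar, contributing 44 each; the remaining 3 contribute 0. Total contributed: 220.
The group account pays out 7.8 × 220 = 1716.00 in total (split across the unequal shares, but the aggregate is all that matters for the group sum).
The 3 free-riders keep 44 each, adding 132. Group total = 132 + 1716.00 = 1848.00.

1848.00 points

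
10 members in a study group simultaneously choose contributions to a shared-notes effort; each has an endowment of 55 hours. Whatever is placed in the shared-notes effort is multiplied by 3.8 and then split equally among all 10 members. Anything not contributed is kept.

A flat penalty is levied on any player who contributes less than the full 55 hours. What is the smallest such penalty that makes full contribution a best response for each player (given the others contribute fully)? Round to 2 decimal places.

34.10 hours

Given the others contribute fully, the best deviation is to contribute 0 (any partial contribution still incurs the fine and gives up units whose private return 0.3800 is below 1).
Deviating from 55 to 0 saves 55 hours but forfeits the deviator's share of the drop in the shared-notes effort: 3.8/10 × 55 = 20.90.
So the deviation gain is 55 − 20.90 = 34.10, and the fine must be at least 34.10 hours to wipe it out.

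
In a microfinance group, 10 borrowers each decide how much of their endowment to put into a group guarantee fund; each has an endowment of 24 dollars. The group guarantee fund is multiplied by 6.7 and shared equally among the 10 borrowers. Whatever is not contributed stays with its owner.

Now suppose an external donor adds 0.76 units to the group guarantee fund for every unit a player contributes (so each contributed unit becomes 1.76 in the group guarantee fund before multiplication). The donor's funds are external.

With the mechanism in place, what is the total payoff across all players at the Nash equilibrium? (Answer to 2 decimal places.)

2830.08 dollars

With the mechanism, a contributed unit returns 6.7 × 1.76 / 10 = 1.1792 per unit of net cost to the contributor — now above 1 — so contributing fully is weakly dominant for every player.
So the Nash equilibrium is full contribution by all 10; the group earns 6.7 × 1.76 × 240 = 2830.08.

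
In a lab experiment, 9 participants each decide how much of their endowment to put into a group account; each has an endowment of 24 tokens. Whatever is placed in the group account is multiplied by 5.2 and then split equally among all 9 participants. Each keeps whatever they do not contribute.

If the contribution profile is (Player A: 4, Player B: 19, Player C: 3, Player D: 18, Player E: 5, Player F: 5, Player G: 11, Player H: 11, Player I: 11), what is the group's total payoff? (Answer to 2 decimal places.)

Total contributed: 4 + 19 + 3 + 18 + 5 + 5 + 11 + 11 + 11 = 87; total kept: 9 × 24 − 87 = 129.
The group account pays out 5.2 × 87 = 452.40 in aggregate.
Group total = 129 + 452.40 = 581.40.

581.40 tokens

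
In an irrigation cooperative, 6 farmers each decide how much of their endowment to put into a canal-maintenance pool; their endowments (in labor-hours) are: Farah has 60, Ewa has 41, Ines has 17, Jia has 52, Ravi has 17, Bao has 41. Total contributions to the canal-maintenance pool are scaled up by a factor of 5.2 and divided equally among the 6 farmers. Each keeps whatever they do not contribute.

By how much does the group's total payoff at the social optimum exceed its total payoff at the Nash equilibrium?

957.60 labor-hours

The private return per contributed unit is 5.2/6 = 0.8667 < 1 for every player regardless of endowment, so the Nash equilibrium is zero contribution and the group total is Σ E_j = 60 + 41 + 17 + 52 + 17 + 41 = 228.
Each contributed unit returns 5.200 to the group, so the social optimum is full contribution by everyone: group total = 5.200 × 228 = 1185.60.
Efficiency loss = (5.200 − 1) × 228 = 957.60.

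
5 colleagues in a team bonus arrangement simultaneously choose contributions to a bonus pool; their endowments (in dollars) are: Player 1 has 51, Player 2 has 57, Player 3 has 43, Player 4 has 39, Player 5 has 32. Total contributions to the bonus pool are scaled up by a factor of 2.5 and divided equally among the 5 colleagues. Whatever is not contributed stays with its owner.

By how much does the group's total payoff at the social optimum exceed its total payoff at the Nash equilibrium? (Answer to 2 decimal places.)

The private return per contributed unit is 2.5/5 = 0.5000 < 1 for every player regardless of endowment, so the Nash equilibrium is zero contribution and the group total is Σ E_j = 51 + 57 + 43 + 39 + 32 = 222.
Each contributed unit returns 2.500 to the group, so the social optimum is full contribution by everyone: group total = 2.500 × 222 = 555.00.
Efficiency loss = (2.500 − 1) × 222 = 333.00.

333.00 dollars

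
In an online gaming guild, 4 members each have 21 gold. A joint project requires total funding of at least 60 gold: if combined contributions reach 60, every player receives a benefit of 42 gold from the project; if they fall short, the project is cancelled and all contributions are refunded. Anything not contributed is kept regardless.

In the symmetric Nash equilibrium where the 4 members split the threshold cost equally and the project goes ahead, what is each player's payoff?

Equal share of the threshold: 60/4 = 15.
At this profile no one gains by cutting their contribution: any cut drops the total below 60, the project is cancelled, contributions are refunded, and the deviator ends with 21, which is less than 21 − 15 + 42 = 48. Contributing more than 15 just wastes the excess. So contributing exactly 15 is a best response.
Each player's payoff: 21 − 15 + 42 = 48.

48 gold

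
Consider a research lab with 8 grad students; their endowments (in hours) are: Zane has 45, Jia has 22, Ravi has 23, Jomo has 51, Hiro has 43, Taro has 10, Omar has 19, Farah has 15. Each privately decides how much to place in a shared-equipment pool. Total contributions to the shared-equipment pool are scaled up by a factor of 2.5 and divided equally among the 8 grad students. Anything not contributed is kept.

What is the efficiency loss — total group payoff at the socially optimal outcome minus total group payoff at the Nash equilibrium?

342.00 hours

The private return per contributed unit is 2.5/8 = 0.3125 < 1 for every player regardless of endowment, so the Nash equilibrium is zero contribution and the group total is Σ E_j = 45 + 22 + 23 + 51 + 43 + 10 + 19 + 15 = 228.
Each contributed unit returns 2.500 to the group, so the social optimum is full contribution by everyone: group total = 2.500 × 228 = 570.00.
Efficiency loss = (2.500 − 1) × 228 = 342.00.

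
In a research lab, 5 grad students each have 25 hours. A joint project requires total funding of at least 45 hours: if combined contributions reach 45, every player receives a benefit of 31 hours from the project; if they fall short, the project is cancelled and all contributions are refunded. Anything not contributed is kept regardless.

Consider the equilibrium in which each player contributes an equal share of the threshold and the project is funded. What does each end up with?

Equal share of the threshold: 45/5 = 9.
At this profile no one gains by cutting their contribution: any cut drops the total below 45, the project is cancelled, contributions are refunded, and the deviator ends with 25, which is less than 25 − 9 + 31 = 47. Contributing more than 9 just wastes the excess. So contributing exactly 9 is a best response.
Each player's payoff: 25 − 9 + 31 = 47.

47 hours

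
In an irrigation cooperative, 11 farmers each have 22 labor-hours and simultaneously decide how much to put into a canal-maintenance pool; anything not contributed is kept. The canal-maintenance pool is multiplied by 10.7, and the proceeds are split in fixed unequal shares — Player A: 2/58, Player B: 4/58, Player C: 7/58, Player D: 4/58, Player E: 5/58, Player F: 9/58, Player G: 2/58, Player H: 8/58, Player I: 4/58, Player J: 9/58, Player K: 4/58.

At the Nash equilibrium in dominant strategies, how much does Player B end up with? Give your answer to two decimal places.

A player with share s gets back 10.7·s per unit contributed, so full contribution is dominant for anyone with s > 1/10.7 = 0.0935 and zero contribution is dominant for anyone below.
Player C, Player F, Player H and Player J clear that bar, contributing 22 each; the remaining 7 contribute 0. Total contributed: 88.
Player B keeps 22 and receives 10.7 × 88 × 4/58 = 64.94 from the canal-maintenance pool, for a payoff of 86.94.

86.94 labor-hours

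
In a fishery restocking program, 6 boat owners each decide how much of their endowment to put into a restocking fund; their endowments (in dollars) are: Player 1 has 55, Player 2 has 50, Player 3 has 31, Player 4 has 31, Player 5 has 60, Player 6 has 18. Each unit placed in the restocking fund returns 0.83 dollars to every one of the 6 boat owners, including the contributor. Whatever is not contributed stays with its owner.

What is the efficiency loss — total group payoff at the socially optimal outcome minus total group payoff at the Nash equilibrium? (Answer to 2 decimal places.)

The private return per contributed unit is 0.83 < 1 for everyone, so the Nash equilibrium is zero contribution and the group total is Σ E_j = 55 + 50 + 31 + 31 + 60 + 18 = 245.
Each contributed unit returns 4.980 to the group, so the social optimum is full contribution by everyone: group total = 4.980 × 245 = 1220.10.
Efficiency loss = (4.980 − 1) × 245 = 975.10.

975.10 dollars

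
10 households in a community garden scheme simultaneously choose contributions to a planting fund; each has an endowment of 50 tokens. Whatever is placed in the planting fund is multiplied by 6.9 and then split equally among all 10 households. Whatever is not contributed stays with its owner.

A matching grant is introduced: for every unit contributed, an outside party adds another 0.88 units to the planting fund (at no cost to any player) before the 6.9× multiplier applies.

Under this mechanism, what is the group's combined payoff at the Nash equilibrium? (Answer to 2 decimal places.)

Under the mechanism each unit contributed yields 6.9 × 1.88 / 10 = 1.2972 back to its contributor per unit of net cost, which exceeds 1, making full contribution the dominant choice for everyone.
At the Nash equilibrium everyone contributes 50. Group total payoff = 6.9 × 1.88 × 500 = 6486.00.

6486.00 tokens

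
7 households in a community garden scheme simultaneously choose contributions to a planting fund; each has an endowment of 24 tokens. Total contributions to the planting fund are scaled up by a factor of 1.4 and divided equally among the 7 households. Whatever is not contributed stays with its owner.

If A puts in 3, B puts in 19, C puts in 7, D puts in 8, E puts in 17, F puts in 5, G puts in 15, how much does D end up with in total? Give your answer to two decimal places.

Total contributed: 3 + 19 + 7 + 8 + 17 + 5 + 15 = 74.
Each receives 1.4 × 74 / 7 = 14.80 from the planting fund.
D keeps 24 − 8 = 16, so D's payoff is 16 + 14.80 = 30.80.

30.80 tokens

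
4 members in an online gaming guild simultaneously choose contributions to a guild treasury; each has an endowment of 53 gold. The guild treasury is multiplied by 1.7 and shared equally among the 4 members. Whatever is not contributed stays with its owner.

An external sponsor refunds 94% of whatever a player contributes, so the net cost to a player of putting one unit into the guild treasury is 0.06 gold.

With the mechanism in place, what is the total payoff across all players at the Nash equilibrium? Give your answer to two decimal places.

Under the mechanism each unit contributed yields (1.7/4) / 0.06 = 7.0833 back to its contributor per unit of net cost, which exceeds 1, making full contribution the dominant choice for everyone.
So the Nash equilibrium is full contribution by all 4; the group earns 4 × (53 × 0.94 + 1.7 × 53) = 559.68.

559.68 gold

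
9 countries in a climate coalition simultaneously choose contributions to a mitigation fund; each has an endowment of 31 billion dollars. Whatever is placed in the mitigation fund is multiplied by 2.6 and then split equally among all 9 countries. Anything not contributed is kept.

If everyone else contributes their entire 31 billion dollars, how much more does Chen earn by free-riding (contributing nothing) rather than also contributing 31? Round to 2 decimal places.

Switching from a contribution of 31 to 0 lets Chen keep an extra 31 billion dollars, but lowers the mitigation fund by 31, which costs Chen their own share of that drop: 2.6/9 × 31 = 8.96.
Net gain = 31 − 8.96 = 22.04. The private return per contributed unit (0.2889) is below 1, so free-riding is indeed the best response regardless of what the others do.

22.04 billion dollars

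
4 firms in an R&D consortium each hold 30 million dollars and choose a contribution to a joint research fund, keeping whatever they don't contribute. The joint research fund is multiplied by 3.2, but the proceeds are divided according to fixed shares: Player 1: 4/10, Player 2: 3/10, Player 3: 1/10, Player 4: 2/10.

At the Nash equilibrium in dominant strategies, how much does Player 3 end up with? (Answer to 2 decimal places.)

For player j, contributing a unit is worthwhile iff 3.2 × (j's share) ≥ 1, i.e. iff j's share is at least 0.3125.
Only Player 1 (4/10) clears that bar, contributing 30; the remaining 3 contribute 0. Total contributed: 30.
Player 3 keeps 30 and receives 3.2 × 30 × 1/10 = 9.60 from the joint research fund, for a payoff of 39.60.

39.60 million dollars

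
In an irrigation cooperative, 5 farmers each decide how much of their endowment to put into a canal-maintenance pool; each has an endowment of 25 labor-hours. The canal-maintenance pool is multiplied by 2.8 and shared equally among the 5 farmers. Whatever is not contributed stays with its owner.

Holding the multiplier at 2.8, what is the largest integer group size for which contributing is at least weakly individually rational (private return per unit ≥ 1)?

Private return per unit is 2.8/(group size), which is ≥ 1 whenever the group size is ≤ 2.8.
The largest such integer is 2.

2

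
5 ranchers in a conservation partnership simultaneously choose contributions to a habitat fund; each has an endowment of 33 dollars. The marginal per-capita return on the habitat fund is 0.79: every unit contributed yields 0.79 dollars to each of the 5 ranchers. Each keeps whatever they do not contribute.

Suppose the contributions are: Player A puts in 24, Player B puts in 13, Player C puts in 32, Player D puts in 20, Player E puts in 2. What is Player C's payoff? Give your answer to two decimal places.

Total contributed: 24 + 13 + 32 + 20 + 2 = 91.
Each receives 0.79 × 91 = 71.89 from the habitat fund.
Player C keeps 33 − 32 = 1, so Player C's payoff is 1 + 71.89 = 72.89.

72.89 dollars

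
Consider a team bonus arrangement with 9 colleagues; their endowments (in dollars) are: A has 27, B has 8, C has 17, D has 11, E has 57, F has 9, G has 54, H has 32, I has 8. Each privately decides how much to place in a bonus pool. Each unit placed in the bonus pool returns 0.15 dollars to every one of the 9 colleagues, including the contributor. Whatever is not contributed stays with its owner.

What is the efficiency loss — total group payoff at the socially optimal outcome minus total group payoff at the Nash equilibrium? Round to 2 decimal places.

The private return per contributed unit is 0.15 < 1 for everyone, so the Nash equilibrium is zero contribution and the group total is Σ E_j = 27 + 8 + 17 + 11 + 57 + 9 + 54 + 32 + 8 = 223.
Each contributed unit returns 1.350 to the group, so the social optimum is full contribution by everyone: group total = 1.350 × 223 = 301.05.
Efficiency loss = (1.350 − 1) × 223 = 78.05.

78.05 dollars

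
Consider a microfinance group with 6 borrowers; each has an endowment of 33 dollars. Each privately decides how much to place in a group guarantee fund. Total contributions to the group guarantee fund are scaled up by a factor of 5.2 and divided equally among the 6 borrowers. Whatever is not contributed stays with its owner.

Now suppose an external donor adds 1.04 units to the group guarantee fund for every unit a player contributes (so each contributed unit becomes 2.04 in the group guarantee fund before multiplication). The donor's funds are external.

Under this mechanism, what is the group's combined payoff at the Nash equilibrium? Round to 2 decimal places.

2100.38 dollars

The effective private return per unit is now 5.2 × 2.04 / 6 = 1.7680 > 1, so every player's dominant strategy flips to full contribution.
So the Nash equilibrium is full contribution by all 6; the group earns 5.2 × 2.04 × 198 = 2100.38.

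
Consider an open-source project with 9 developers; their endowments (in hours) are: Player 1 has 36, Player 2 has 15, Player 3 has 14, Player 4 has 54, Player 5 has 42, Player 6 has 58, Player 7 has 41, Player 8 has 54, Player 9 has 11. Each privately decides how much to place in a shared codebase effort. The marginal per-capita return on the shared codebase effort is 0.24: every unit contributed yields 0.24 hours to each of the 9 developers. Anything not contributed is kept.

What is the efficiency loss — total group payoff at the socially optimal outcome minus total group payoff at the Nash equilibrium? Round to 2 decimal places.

377.00 hours

The private return per contributed unit is 0.24 < 1 for everyone, so the Nash equilibrium is zero contribution and the group total is Σ E_j = 36 + 15 + 14 + 54 + 42 + 58 + 41 + 54 + 11 = 325.
Each contributed unit returns 2.160 to the group, so the social optimum is full contribution by everyone: group total = 2.160 × 325 = 702.00.
Efficiency loss = (2.160 − 1) × 325 = 377.00.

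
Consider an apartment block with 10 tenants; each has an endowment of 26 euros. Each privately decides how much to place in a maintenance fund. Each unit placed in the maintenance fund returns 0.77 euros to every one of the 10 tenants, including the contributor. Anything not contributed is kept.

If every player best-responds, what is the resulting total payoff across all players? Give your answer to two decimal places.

The private return per contributed unit is 0.77 < 1, so contributing 0 is dominant for every player. At the Nash equilibrium everyone keeps their 26, and the group total is 10 × 26 = 260.

260.00 euros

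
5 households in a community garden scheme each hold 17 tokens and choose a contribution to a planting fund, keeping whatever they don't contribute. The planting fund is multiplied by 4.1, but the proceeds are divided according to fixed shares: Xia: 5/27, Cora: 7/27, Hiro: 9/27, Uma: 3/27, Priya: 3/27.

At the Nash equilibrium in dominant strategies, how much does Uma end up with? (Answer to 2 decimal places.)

32.49 tokens

A player with share s gets back 4.1·s per unit contributed, so full contribution is dominant for anyone with s > 1/4.1 = 0.2439 and zero contribution is dominant for anyone below.
The shares above 0.2439 belong to Cora and Hiro, contributing 17 each; the remaining 3 contribute 0. Total contributed: 34.
Uma keeps 17 and receives 4.1 × 34 × 3/27 = 15.49 from the planting fund, for a payoff of 32.49.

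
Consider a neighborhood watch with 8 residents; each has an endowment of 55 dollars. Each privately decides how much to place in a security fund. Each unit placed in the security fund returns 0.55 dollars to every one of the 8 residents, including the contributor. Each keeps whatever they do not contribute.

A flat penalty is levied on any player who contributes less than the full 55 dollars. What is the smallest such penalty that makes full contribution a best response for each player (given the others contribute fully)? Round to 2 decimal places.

Given the others contribute fully, the best deviation is to contribute 0 (any partial contribution still incurs the fine and gives up units whose private return 0.55 is below 1).
Deviating from 55 to 0 saves 55 dollars but forfeits the deviator's share of the drop in the security fund: 0.55 × 55 = 30.25.
So the deviation gain is 55 − 30.25 = 24.75, and the fine must be at least 24.75 dollars to wipe it out.

24.75 dollars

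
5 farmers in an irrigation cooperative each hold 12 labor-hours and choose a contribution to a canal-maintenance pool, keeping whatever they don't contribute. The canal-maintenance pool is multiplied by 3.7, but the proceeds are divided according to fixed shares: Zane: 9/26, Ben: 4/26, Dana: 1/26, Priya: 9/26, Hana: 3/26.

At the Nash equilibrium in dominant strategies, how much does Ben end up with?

25.66 labor-hours

For player j, contributing a unit is worthwhile iff 3.7 × (j's share) ≥ 1, i.e. iff j's share is at least 0.2703.
The shares above 0.2703 belong to Zane and Priya, contributing 12 each; the remaining 3 contribute 0. Total contributed: 24.
Ben keeps 12 and receives 3.7 × 24 × 4/26 = 13.66 from the canal-maintenance pool, for a payoff of 25.66.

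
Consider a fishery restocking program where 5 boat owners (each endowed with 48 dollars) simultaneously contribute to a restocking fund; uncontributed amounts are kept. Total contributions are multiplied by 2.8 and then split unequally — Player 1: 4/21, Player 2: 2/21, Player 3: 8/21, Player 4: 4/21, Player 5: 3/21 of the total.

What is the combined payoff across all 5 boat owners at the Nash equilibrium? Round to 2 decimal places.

For player j, contributing a unit is worthwhile iff 2.8 × (j's share) ≥ 1, i.e. iff j's share is at least 0.3571.
The only share above 0.3571 is Player 3's 8/21, contributing 48; the remaining 4 contribute 0. Total contributed: 48.
The restocking fund pays out 2.8 × 48 = 134.40 in total (split across the unequal shares, but the aggregate is all that matters for the group sum).
The 4 free-riders keep 48 each, adding 192. Group total = 192 + 134.40 = 326.40.

326.40 dollars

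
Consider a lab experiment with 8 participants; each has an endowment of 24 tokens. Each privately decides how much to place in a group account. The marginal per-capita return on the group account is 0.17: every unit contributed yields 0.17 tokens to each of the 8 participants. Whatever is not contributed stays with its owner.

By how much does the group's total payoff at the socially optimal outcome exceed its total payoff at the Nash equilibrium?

The private return per contributed unit is 0.17 < 1, so contributing 0 is dominant for every player. At the Nash equilibrium everyone keeps their 24, and the group total is 8 × 24 = 192.
Each contributed unit returns 1.360 to the group as a whole (0.17 to each of 8 players), which exceeds 1, so the social optimum is full contribution: group total = 1.360 × 192 = 261.12.
Efficiency loss = 261.12 − 192 = 69.12.

69.12 tokens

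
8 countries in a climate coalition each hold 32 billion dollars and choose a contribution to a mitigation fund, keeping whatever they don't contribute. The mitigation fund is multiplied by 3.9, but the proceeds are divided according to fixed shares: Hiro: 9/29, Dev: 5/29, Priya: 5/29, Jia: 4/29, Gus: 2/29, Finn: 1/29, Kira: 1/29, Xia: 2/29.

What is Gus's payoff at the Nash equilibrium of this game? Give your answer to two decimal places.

40.61 billion dollars

A player with share s gets back 3.9·s per unit contributed, so full contribution is dominant for anyone with s > 1/3.9 = 0.2564 and zero contribution is dominant for anyone below.
The only share above 0.2564 is Hiro's 9/29, contributing 32; the remaining 7 contribute 0. Total contributed: 32.
Gus keeps 32 and receives 3.9 × 32 × 2/29 = 8.61 from the mitigation fund, for a payoff of 40.61.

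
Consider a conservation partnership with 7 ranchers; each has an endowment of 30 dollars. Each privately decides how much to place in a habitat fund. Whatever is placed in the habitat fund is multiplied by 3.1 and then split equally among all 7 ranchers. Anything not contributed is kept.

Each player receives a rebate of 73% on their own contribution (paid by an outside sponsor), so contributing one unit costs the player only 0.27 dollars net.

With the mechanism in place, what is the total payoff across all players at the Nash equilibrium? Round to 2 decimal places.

804.30 dollars

With the mechanism, a contributed unit returns (3.1/7) / 0.27 = 1.6402 per unit of net cost to the contributor — now above 1 — so contributing fully is weakly dominant for every player.
So the Nash equilibrium is full contribution by all 7; the group earns 7 × (30 × 0.73 + 3.1 × 30) = 804.30.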